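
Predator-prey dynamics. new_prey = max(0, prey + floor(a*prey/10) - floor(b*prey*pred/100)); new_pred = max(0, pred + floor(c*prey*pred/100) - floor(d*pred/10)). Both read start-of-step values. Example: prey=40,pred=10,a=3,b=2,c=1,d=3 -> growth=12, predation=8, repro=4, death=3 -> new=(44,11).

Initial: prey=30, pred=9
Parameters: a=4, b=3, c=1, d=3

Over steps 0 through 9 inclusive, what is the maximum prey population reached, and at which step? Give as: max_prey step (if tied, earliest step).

Step 1: prey: 30+12-8=34; pred: 9+2-2=9
Step 2: prey: 34+13-9=38; pred: 9+3-2=10
Step 3: prey: 38+15-11=42; pred: 10+3-3=10
Step 4: prey: 42+16-12=46; pred: 10+4-3=11
Step 5: prey: 46+18-15=49; pred: 11+5-3=13
Step 6: prey: 49+19-19=49; pred: 13+6-3=16
Step 7: prey: 49+19-23=45; pred: 16+7-4=19
Step 8: prey: 45+18-25=38; pred: 19+8-5=22
Step 9: prey: 38+15-25=28; pred: 22+8-6=24
Max prey = 49 at step 5

Answer: 49 5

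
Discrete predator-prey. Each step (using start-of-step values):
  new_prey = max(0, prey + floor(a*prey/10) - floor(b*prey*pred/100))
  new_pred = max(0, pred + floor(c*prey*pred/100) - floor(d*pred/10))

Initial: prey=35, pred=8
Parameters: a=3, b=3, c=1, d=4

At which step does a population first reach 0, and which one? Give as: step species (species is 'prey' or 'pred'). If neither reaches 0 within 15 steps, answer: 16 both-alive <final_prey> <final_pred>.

Answer: 16 both-alive 19 12

Derivation:
Step 1: prey: 35+10-8=37; pred: 8+2-3=7
Step 2: prey: 37+11-7=41; pred: 7+2-2=7
Step 3: prey: 41+12-8=45; pred: 7+2-2=7
Step 4: prey: 45+13-9=49; pred: 7+3-2=8
Step 5: prey: 49+14-11=52; pred: 8+3-3=8
Step 6: prey: 52+15-12=55; pred: 8+4-3=9
Step 7: prey: 55+16-14=57; pred: 9+4-3=10
Step 8: prey: 57+17-17=57; pred: 10+5-4=11
Step 9: prey: 57+17-18=56; pred: 11+6-4=13
Step 10: prey: 56+16-21=51; pred: 13+7-5=15
Step 11: prey: 51+15-22=44; pred: 15+7-6=16
Step 12: prey: 44+13-21=36; pred: 16+7-6=17
Step 13: prey: 36+10-18=28; pred: 17+6-6=17
Step 14: prey: 28+8-14=22; pred: 17+4-6=15
Step 15: prey: 22+6-9=19; pred: 15+3-6=12
No extinction within 15 steps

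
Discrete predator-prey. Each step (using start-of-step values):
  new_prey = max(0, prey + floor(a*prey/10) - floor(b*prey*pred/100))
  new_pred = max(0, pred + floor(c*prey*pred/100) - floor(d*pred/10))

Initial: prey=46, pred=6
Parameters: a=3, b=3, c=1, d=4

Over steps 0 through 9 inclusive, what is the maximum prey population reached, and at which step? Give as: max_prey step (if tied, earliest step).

Answer: 66 4

Derivation:
Step 1: prey: 46+13-8=51; pred: 6+2-2=6
Step 2: prey: 51+15-9=57; pred: 6+3-2=7
Step 3: prey: 57+17-11=63; pred: 7+3-2=8
Step 4: prey: 63+18-15=66; pred: 8+5-3=10
Step 5: prey: 66+19-19=66; pred: 10+6-4=12
Step 6: prey: 66+19-23=62; pred: 12+7-4=15
Step 7: prey: 62+18-27=53; pred: 15+9-6=18
Step 8: prey: 53+15-28=40; pred: 18+9-7=20
Step 9: prey: 40+12-24=28; pred: 20+8-8=20
Max prey = 66 at step 4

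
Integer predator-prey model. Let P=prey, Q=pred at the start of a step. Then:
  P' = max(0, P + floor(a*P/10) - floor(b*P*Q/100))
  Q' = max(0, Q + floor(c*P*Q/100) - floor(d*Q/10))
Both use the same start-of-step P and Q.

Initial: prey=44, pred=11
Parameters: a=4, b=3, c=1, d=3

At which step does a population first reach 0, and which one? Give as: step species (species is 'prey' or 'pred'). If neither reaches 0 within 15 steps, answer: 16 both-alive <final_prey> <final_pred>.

Answer: 16 both-alive 17 4

Derivation:
Step 1: prey: 44+17-14=47; pred: 11+4-3=12
Step 2: prey: 47+18-16=49; pred: 12+5-3=14
Step 3: prey: 49+19-20=48; pred: 14+6-4=16
Step 4: prey: 48+19-23=44; pred: 16+7-4=19
Step 5: prey: 44+17-25=36; pred: 19+8-5=22
Step 6: prey: 36+14-23=27; pred: 22+7-6=23
Step 7: prey: 27+10-18=19; pred: 23+6-6=23
Step 8: prey: 19+7-13=13; pred: 23+4-6=21
Step 9: prey: 13+5-8=10; pred: 21+2-6=17
Step 10: prey: 10+4-5=9; pred: 17+1-5=13
Step 11: prey: 9+3-3=9; pred: 13+1-3=11
Step 12: prey: 9+3-2=10; pred: 11+0-3=8
Step 13: prey: 10+4-2=12; pred: 8+0-2=6
Step 14: prey: 12+4-2=14; pred: 6+0-1=5
Step 15: prey: 14+5-2=17; pred: 5+0-1=4
No extinction within 15 steps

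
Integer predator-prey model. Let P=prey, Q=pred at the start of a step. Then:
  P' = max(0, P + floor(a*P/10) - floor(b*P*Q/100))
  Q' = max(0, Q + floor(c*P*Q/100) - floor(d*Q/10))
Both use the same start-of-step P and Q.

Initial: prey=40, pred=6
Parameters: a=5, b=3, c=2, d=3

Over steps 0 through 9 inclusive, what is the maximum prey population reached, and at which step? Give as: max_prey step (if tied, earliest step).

Step 1: prey: 40+20-7=53; pred: 6+4-1=9
Step 2: prey: 53+26-14=65; pred: 9+9-2=16
Step 3: prey: 65+32-31=66; pred: 16+20-4=32
Step 4: prey: 66+33-63=36; pred: 32+42-9=65
Step 5: prey: 36+18-70=0; pred: 65+46-19=92
Step 6: prey: 0+0-0=0; pred: 92+0-27=65
Step 7: prey: 0+0-0=0; pred: 65+0-19=46
Step 8: prey: 0+0-0=0; pred: 46+0-13=33
Step 9: prey: 0+0-0=0; pred: 33+0-9=24
Max prey = 66 at step 3

Answer: 66 3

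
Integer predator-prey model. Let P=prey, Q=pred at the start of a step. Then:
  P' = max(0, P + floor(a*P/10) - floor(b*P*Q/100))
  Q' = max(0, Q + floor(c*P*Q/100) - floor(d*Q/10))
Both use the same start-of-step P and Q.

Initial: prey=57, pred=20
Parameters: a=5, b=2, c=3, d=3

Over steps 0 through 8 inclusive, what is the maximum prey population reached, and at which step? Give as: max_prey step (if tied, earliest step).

Step 1: prey: 57+28-22=63; pred: 20+34-6=48
Step 2: prey: 63+31-60=34; pred: 48+90-14=124
Step 3: prey: 34+17-84=0; pred: 124+126-37=213
Step 4: prey: 0+0-0=0; pred: 213+0-63=150
Step 5: prey: 0+0-0=0; pred: 150+0-45=105
Step 6: prey: 0+0-0=0; pred: 105+0-31=74
Step 7: prey: 0+0-0=0; pred: 74+0-22=52
Step 8: prey: 0+0-0=0; pred: 52+0-15=37
Max prey = 63 at step 1

Answer: 63 1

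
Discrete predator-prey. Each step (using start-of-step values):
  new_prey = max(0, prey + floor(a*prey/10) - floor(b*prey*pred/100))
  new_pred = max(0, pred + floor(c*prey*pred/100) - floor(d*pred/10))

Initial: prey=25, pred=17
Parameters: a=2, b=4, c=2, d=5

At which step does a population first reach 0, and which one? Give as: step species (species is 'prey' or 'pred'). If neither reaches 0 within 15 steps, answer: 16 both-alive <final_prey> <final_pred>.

Step 1: prey: 25+5-17=13; pred: 17+8-8=17
Step 2: prey: 13+2-8=7; pred: 17+4-8=13
Step 3: prey: 7+1-3=5; pred: 13+1-6=8
Step 4: prey: 5+1-1=5; pred: 8+0-4=4
Step 5: prey: 5+1-0=6; pred: 4+0-2=2
Step 6: prey: 6+1-0=7; pred: 2+0-1=1
Step 7: prey: 7+1-0=8; pred: 1+0-0=1
Step 8: prey: 8+1-0=9; pred: 1+0-0=1
Step 9: prey: 9+1-0=10; pred: 1+0-0=1
Step 10: prey: 10+2-0=12; pred: 1+0-0=1
Step 11: prey: 12+2-0=14; pred: 1+0-0=1
Step 12: prey: 14+2-0=16; pred: 1+0-0=1
Step 13: prey: 16+3-0=19; pred: 1+0-0=1
Step 14: prey: 19+3-0=22; pred: 1+0-0=1
Step 15: prey: 22+4-0=26; pred: 1+0-0=1
No extinction within 15 steps

Answer: 16 both-alive 26 1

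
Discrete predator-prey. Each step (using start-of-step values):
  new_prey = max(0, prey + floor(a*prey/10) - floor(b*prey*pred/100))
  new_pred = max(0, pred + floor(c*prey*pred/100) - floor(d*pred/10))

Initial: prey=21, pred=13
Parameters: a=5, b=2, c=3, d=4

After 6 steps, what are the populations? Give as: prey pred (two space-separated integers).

Answer: 0 71

Derivation:
Step 1: prey: 21+10-5=26; pred: 13+8-5=16
Step 2: prey: 26+13-8=31; pred: 16+12-6=22
Step 3: prey: 31+15-13=33; pred: 22+20-8=34
Step 4: prey: 33+16-22=27; pred: 34+33-13=54
Step 5: prey: 27+13-29=11; pred: 54+43-21=76
Step 6: prey: 11+5-16=0; pred: 76+25-30=71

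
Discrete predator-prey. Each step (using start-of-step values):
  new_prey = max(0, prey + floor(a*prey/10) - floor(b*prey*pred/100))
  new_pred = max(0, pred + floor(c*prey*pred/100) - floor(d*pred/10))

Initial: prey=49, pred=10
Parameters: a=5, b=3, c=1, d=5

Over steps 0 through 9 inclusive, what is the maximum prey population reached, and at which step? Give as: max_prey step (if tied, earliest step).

Step 1: prey: 49+24-14=59; pred: 10+4-5=9
Step 2: prey: 59+29-15=73; pred: 9+5-4=10
Step 3: prey: 73+36-21=88; pred: 10+7-5=12
Step 4: prey: 88+44-31=101; pred: 12+10-6=16
Step 5: prey: 101+50-48=103; pred: 16+16-8=24
Step 6: prey: 103+51-74=80; pred: 24+24-12=36
Step 7: prey: 80+40-86=34; pred: 36+28-18=46
Step 8: prey: 34+17-46=5; pred: 46+15-23=38
Step 9: prey: 5+2-5=2; pred: 38+1-19=20
Max prey = 103 at step 5

Answer: 103 5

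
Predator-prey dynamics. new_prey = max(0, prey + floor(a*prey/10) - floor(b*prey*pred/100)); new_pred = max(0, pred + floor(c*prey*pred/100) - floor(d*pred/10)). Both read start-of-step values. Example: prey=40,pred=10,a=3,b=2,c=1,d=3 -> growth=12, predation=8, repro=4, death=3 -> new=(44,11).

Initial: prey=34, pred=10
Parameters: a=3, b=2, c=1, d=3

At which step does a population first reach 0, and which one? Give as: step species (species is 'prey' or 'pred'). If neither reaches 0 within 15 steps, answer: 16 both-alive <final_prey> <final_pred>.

Answer: 16 both-alive 11 11

Derivation:
Step 1: prey: 34+10-6=38; pred: 10+3-3=10
Step 2: prey: 38+11-7=42; pred: 10+3-3=10
Step 3: prey: 42+12-8=46; pred: 10+4-3=11
Step 4: prey: 46+13-10=49; pred: 11+5-3=13
Step 5: prey: 49+14-12=51; pred: 13+6-3=16
Step 6: prey: 51+15-16=50; pred: 16+8-4=20
Step 7: prey: 50+15-20=45; pred: 20+10-6=24
Step 8: prey: 45+13-21=37; pred: 24+10-7=27
Step 9: prey: 37+11-19=29; pred: 27+9-8=28
Step 10: prey: 29+8-16=21; pred: 28+8-8=28
Step 11: prey: 21+6-11=16; pred: 28+5-8=25
Step 12: prey: 16+4-8=12; pred: 25+4-7=22
Step 13: prey: 12+3-5=10; pred: 22+2-6=18
Step 14: prey: 10+3-3=10; pred: 18+1-5=14
Step 15: prey: 10+3-2=11; pred: 14+1-4=11
No extinction within 15 steps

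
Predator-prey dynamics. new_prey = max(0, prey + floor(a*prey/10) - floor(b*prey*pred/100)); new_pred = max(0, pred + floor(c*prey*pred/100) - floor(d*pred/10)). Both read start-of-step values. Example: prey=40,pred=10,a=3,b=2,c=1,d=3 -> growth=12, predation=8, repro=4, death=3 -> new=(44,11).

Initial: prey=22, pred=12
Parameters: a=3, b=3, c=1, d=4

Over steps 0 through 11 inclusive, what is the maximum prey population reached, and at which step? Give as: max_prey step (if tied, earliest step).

Step 1: prey: 22+6-7=21; pred: 12+2-4=10
Step 2: prey: 21+6-6=21; pred: 10+2-4=8
Step 3: prey: 21+6-5=22; pred: 8+1-3=6
Step 4: prey: 22+6-3=25; pred: 6+1-2=5
Step 5: prey: 25+7-3=29; pred: 5+1-2=4
Step 6: prey: 29+8-3=34; pred: 4+1-1=4
Step 7: prey: 34+10-4=40; pred: 4+1-1=4
Step 8: prey: 40+12-4=48; pred: 4+1-1=4
Step 9: prey: 48+14-5=57; pred: 4+1-1=4
Step 10: prey: 57+17-6=68; pred: 4+2-1=5
Step 11: prey: 68+20-10=78; pred: 5+3-2=6
Max prey = 78 at step 11

Answer: 78 11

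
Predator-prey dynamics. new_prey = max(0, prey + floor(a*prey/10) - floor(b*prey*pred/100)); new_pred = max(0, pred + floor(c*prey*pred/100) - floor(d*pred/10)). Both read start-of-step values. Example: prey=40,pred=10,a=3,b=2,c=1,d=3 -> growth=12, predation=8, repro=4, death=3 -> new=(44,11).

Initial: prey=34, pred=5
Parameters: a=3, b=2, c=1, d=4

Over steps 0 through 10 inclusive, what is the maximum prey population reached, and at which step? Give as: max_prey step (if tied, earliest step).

Answer: 106 7

Derivation:
Step 1: prey: 34+10-3=41; pred: 5+1-2=4
Step 2: prey: 41+12-3=50; pred: 4+1-1=4
Step 3: prey: 50+15-4=61; pred: 4+2-1=5
Step 4: prey: 61+18-6=73; pred: 5+3-2=6
Step 5: prey: 73+21-8=86; pred: 6+4-2=8
Step 6: prey: 86+25-13=98; pred: 8+6-3=11
Step 7: prey: 98+29-21=106; pred: 11+10-4=17
Step 8: prey: 106+31-36=101; pred: 17+18-6=29
Step 9: prey: 101+30-58=73; pred: 29+29-11=47
Step 10: prey: 73+21-68=26; pred: 47+34-18=63
Max prey = 106 at step 7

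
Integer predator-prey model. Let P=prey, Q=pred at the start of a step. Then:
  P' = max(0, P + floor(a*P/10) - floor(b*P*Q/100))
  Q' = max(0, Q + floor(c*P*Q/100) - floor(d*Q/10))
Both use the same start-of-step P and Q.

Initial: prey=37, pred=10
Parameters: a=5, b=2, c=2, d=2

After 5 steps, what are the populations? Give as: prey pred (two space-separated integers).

Answer: 0 133

Derivation:
Step 1: prey: 37+18-7=48; pred: 10+7-2=15
Step 2: prey: 48+24-14=58; pred: 15+14-3=26
Step 3: prey: 58+29-30=57; pred: 26+30-5=51
Step 4: prey: 57+28-58=27; pred: 51+58-10=99
Step 5: prey: 27+13-53=0; pred: 99+53-19=133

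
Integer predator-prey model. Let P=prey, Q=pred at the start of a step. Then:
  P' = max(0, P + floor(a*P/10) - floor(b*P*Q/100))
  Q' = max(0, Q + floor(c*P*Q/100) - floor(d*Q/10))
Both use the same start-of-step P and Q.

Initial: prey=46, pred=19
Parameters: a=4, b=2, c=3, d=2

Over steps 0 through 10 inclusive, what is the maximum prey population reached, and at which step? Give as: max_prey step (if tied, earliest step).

Answer: 47 1

Derivation:
Step 1: prey: 46+18-17=47; pred: 19+26-3=42
Step 2: prey: 47+18-39=26; pred: 42+59-8=93
Step 3: prey: 26+10-48=0; pred: 93+72-18=147
Step 4: prey: 0+0-0=0; pred: 147+0-29=118
Step 5: prey: 0+0-0=0; pred: 118+0-23=95
Step 6: prey: 0+0-0=0; pred: 95+0-19=76
Step 7: prey: 0+0-0=0; pred: 76+0-15=61
Step 8: prey: 0+0-0=0; pred: 61+0-12=49
Step 9: prey: 0+0-0=0; pred: 49+0-9=40
Step 10: prey: 0+0-0=0; pred: 40+0-8=32
Max prey = 47 at step 1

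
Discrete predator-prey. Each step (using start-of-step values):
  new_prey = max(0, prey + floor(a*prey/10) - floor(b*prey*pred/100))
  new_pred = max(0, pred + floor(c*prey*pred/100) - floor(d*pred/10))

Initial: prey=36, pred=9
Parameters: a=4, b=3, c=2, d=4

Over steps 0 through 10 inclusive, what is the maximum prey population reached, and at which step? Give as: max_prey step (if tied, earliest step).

Step 1: prey: 36+14-9=41; pred: 9+6-3=12
Step 2: prey: 41+16-14=43; pred: 12+9-4=17
Step 3: prey: 43+17-21=39; pred: 17+14-6=25
Step 4: prey: 39+15-29=25; pred: 25+19-10=34
Step 5: prey: 25+10-25=10; pred: 34+17-13=38
Step 6: prey: 10+4-11=3; pred: 38+7-15=30
Step 7: prey: 3+1-2=2; pred: 30+1-12=19
Step 8: prey: 2+0-1=1; pred: 19+0-7=12
Step 9: prey: 1+0-0=1; pred: 12+0-4=8
Step 10: prey: 1+0-0=1; pred: 8+0-3=5
Max prey = 43 at step 2

Answer: 43 2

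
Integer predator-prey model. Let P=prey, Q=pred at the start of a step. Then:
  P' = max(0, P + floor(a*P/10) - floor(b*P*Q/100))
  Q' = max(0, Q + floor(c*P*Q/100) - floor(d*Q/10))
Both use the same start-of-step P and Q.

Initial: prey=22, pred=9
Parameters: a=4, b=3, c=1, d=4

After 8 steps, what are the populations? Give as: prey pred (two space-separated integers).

Answer: 115 9

Derivation:
Step 1: prey: 22+8-5=25; pred: 9+1-3=7
Step 2: prey: 25+10-5=30; pred: 7+1-2=6
Step 3: prey: 30+12-5=37; pred: 6+1-2=5
Step 4: prey: 37+14-5=46; pred: 5+1-2=4
Step 5: prey: 46+18-5=59; pred: 4+1-1=4
Step 6: prey: 59+23-7=75; pred: 4+2-1=5
Step 7: prey: 75+30-11=94; pred: 5+3-2=6
Step 8: prey: 94+37-16=115; pred: 6+5-2=9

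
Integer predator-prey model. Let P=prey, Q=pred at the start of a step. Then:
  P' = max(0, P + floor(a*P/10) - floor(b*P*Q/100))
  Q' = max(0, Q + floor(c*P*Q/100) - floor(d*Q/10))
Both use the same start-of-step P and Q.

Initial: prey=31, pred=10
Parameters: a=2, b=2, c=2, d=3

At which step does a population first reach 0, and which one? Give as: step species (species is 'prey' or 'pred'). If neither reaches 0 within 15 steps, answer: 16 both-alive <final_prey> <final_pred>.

Answer: 16 both-alive 3 3

Derivation:
Step 1: prey: 31+6-6=31; pred: 10+6-3=13
Step 2: prey: 31+6-8=29; pred: 13+8-3=18
Step 3: prey: 29+5-10=24; pred: 18+10-5=23
Step 4: prey: 24+4-11=17; pred: 23+11-6=28
Step 5: prey: 17+3-9=11; pred: 28+9-8=29
Step 6: prey: 11+2-6=7; pred: 29+6-8=27
Step 7: prey: 7+1-3=5; pred: 27+3-8=22
Step 8: prey: 5+1-2=4; pred: 22+2-6=18
Step 9: prey: 4+0-1=3; pred: 18+1-5=14
Step 10: prey: 3+0-0=3; pred: 14+0-4=10
Step 11: prey: 3+0-0=3; pred: 10+0-3=7
Step 12: prey: 3+0-0=3; pred: 7+0-2=5
Step 13: prey: 3+0-0=3; pred: 5+0-1=4
Step 14: prey: 3+0-0=3; pred: 4+0-1=3
Step 15: prey: 3+0-0=3; pred: 3+0-0=3
No extinction within 15 steps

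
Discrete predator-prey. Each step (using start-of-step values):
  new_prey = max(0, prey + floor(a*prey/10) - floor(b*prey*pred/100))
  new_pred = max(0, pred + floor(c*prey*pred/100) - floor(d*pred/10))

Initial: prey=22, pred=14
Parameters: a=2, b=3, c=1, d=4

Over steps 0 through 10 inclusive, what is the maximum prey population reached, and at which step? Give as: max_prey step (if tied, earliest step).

Answer: 24 10

Derivation:
Step 1: prey: 22+4-9=17; pred: 14+3-5=12
Step 2: prey: 17+3-6=14; pred: 12+2-4=10
Step 3: prey: 14+2-4=12; pred: 10+1-4=7
Step 4: prey: 12+2-2=12; pred: 7+0-2=5
Step 5: prey: 12+2-1=13; pred: 5+0-2=3
Step 6: prey: 13+2-1=14; pred: 3+0-1=2
Step 7: prey: 14+2-0=16; pred: 2+0-0=2
Step 8: prey: 16+3-0=19; pred: 2+0-0=2
Step 9: prey: 19+3-1=21; pred: 2+0-0=2
Step 10: prey: 21+4-1=24; pred: 2+0-0=2
Max prey = 24 at step 10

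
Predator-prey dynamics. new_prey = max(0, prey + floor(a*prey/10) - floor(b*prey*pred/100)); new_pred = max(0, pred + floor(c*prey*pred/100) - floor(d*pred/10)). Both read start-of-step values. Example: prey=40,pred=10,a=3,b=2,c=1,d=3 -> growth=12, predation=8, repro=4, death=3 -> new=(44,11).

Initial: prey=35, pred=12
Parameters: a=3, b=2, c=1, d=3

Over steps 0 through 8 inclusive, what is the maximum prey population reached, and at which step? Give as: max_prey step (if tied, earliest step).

Answer: 40 3

Derivation:
Step 1: prey: 35+10-8=37; pred: 12+4-3=13
Step 2: prey: 37+11-9=39; pred: 13+4-3=14
Step 3: prey: 39+11-10=40; pred: 14+5-4=15
Step 4: prey: 40+12-12=40; pred: 15+6-4=17
Step 5: prey: 40+12-13=39; pred: 17+6-5=18
Step 6: prey: 39+11-14=36; pred: 18+7-5=20
Step 7: prey: 36+10-14=32; pred: 20+7-6=21
Step 8: prey: 32+9-13=28; pred: 21+6-6=21
Max prey = 40 at step 3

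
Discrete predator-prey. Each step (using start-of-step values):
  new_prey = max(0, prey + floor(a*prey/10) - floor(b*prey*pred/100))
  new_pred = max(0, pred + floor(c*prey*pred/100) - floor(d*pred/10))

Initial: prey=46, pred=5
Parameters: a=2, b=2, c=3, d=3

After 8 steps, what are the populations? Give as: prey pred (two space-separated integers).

Step 1: prey: 46+9-4=51; pred: 5+6-1=10
Step 2: prey: 51+10-10=51; pred: 10+15-3=22
Step 3: prey: 51+10-22=39; pred: 22+33-6=49
Step 4: prey: 39+7-38=8; pred: 49+57-14=92
Step 5: prey: 8+1-14=0; pred: 92+22-27=87
Step 6: prey: 0+0-0=0; pred: 87+0-26=61
Step 7: prey: 0+0-0=0; pred: 61+0-18=43
Step 8: prey: 0+0-0=0; pred: 43+0-12=31

Answer: 0 31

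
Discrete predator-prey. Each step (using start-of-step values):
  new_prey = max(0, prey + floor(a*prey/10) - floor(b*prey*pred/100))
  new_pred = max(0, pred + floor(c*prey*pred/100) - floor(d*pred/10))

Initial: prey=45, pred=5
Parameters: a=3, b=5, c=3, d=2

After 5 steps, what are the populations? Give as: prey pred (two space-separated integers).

Step 1: prey: 45+13-11=47; pred: 5+6-1=10
Step 2: prey: 47+14-23=38; pred: 10+14-2=22
Step 3: prey: 38+11-41=8; pred: 22+25-4=43
Step 4: prey: 8+2-17=0; pred: 43+10-8=45
Step 5: prey: 0+0-0=0; pred: 45+0-9=36

Answer: 0 36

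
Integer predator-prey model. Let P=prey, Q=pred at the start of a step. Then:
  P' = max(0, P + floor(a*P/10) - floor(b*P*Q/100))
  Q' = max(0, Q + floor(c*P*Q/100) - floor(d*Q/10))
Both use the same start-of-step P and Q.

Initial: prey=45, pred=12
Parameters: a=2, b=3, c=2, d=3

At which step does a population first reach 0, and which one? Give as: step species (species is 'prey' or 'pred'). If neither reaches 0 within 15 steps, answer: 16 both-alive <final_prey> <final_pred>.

Answer: 16 both-alive 1 3

Derivation:
Step 1: prey: 45+9-16=38; pred: 12+10-3=19
Step 2: prey: 38+7-21=24; pred: 19+14-5=28
Step 3: prey: 24+4-20=8; pred: 28+13-8=33
Step 4: prey: 8+1-7=2; pred: 33+5-9=29
Step 5: prey: 2+0-1=1; pred: 29+1-8=22
Step 6: prey: 1+0-0=1; pred: 22+0-6=16
Step 7: prey: 1+0-0=1; pred: 16+0-4=12
Step 8: prey: 1+0-0=1; pred: 12+0-3=9
Step 9: prey: 1+0-0=1; pred: 9+0-2=7
Step 10: prey: 1+0-0=1; pred: 7+0-2=5
Step 11: prey: 1+0-0=1; pred: 5+0-1=4
Step 12: prey: 1+0-0=1; pred: 4+0-1=3
Step 13: prey: 1+0-0=1; pred: 3+0-0=3
Steps 14-15: state stable at prey=1, pred=3 (no change)
No extinction within 15 steps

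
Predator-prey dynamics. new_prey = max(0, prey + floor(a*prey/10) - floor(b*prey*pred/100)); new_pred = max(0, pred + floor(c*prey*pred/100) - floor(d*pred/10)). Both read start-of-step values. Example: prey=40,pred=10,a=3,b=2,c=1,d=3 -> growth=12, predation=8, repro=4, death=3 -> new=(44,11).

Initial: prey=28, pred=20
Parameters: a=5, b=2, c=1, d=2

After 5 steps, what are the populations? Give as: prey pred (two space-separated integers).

Answer: 32 33

Derivation:
Step 1: prey: 28+14-11=31; pred: 20+5-4=21
Step 2: prey: 31+15-13=33; pred: 21+6-4=23
Step 3: prey: 33+16-15=34; pred: 23+7-4=26
Step 4: prey: 34+17-17=34; pred: 26+8-5=29
Step 5: prey: 34+17-19=32; pred: 29+9-5=33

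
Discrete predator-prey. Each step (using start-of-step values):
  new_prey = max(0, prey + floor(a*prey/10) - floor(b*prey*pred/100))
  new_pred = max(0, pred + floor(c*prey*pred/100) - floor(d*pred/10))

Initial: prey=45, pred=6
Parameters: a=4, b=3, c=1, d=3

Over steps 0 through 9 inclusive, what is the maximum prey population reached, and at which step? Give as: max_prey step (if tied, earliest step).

Step 1: prey: 45+18-8=55; pred: 6+2-1=7
Step 2: prey: 55+22-11=66; pred: 7+3-2=8
Step 3: prey: 66+26-15=77; pred: 8+5-2=11
Step 4: prey: 77+30-25=82; pred: 11+8-3=16
Step 5: prey: 82+32-39=75; pred: 16+13-4=25
Step 6: prey: 75+30-56=49; pred: 25+18-7=36
Step 7: prey: 49+19-52=16; pred: 36+17-10=43
Step 8: prey: 16+6-20=2; pred: 43+6-12=37
Step 9: prey: 2+0-2=0; pred: 37+0-11=26
Max prey = 82 at step 4

Answer: 82 4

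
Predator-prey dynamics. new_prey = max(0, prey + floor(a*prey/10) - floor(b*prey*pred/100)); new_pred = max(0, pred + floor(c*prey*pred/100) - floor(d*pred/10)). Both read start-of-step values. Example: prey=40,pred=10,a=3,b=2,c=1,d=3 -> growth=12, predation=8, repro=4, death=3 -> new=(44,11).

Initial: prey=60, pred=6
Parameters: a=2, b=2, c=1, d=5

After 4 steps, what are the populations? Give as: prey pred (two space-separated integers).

Step 1: prey: 60+12-7=65; pred: 6+3-3=6
Step 2: prey: 65+13-7=71; pred: 6+3-3=6
Step 3: prey: 71+14-8=77; pred: 6+4-3=7
Step 4: prey: 77+15-10=82; pred: 7+5-3=9

Answer: 82 9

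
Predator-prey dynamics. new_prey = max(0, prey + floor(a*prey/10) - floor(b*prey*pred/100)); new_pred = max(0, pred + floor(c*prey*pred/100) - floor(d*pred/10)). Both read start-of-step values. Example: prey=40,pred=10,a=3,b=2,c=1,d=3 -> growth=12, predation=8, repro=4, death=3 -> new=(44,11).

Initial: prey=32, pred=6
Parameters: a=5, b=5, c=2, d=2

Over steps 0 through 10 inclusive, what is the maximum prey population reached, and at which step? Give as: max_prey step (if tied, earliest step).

Step 1: prey: 32+16-9=39; pred: 6+3-1=8
Step 2: prey: 39+19-15=43; pred: 8+6-1=13
Step 3: prey: 43+21-27=37; pred: 13+11-2=22
Step 4: prey: 37+18-40=15; pred: 22+16-4=34
Step 5: prey: 15+7-25=0; pred: 34+10-6=38
Step 6: prey: 0+0-0=0; pred: 38+0-7=31
Step 7: prey: 0+0-0=0; pred: 31+0-6=25
Step 8: prey: 0+0-0=0; pred: 25+0-5=20
Step 9: prey: 0+0-0=0; pred: 20+0-4=16
Step 10: prey: 0+0-0=0; pred: 16+0-3=13
Max prey = 43 at step 2

Answer: 43 2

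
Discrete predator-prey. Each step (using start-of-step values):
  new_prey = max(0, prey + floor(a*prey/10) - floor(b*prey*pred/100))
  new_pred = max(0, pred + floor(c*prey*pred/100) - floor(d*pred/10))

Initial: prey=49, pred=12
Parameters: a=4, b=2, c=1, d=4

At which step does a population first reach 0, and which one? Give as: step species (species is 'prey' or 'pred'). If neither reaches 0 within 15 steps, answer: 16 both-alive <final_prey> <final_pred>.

Answer: 16 both-alive 12 3

Derivation:
Step 1: prey: 49+19-11=57; pred: 12+5-4=13
Step 2: prey: 57+22-14=65; pred: 13+7-5=15
Step 3: prey: 65+26-19=72; pred: 15+9-6=18
Step 4: prey: 72+28-25=75; pred: 18+12-7=23
Step 5: prey: 75+30-34=71; pred: 23+17-9=31
Step 6: prey: 71+28-44=55; pred: 31+22-12=41
Step 7: prey: 55+22-45=32; pred: 41+22-16=47
Step 8: prey: 32+12-30=14; pred: 47+15-18=44
Step 9: prey: 14+5-12=7; pred: 44+6-17=33
Step 10: prey: 7+2-4=5; pred: 33+2-13=22
Step 11: prey: 5+2-2=5; pred: 22+1-8=15
Step 12: prey: 5+2-1=6; pred: 15+0-6=9
Step 13: prey: 6+2-1=7; pred: 9+0-3=6
Step 14: prey: 7+2-0=9; pred: 6+0-2=4
Step 15: prey: 9+3-0=12; pred: 4+0-1=3
No extinction within 15 steps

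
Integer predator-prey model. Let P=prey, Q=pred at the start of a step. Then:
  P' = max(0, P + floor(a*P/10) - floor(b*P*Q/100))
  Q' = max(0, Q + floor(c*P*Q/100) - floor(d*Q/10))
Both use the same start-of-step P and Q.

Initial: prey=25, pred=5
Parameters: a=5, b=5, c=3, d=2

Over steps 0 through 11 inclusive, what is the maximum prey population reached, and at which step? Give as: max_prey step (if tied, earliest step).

Answer: 36 2

Derivation:
Step 1: prey: 25+12-6=31; pred: 5+3-1=7
Step 2: prey: 31+15-10=36; pred: 7+6-1=12
Step 3: prey: 36+18-21=33; pred: 12+12-2=22
Step 4: prey: 33+16-36=13; pred: 22+21-4=39
Step 5: prey: 13+6-25=0; pred: 39+15-7=47
Step 6: prey: 0+0-0=0; pred: 47+0-9=38
Step 7: prey: 0+0-0=0; pred: 38+0-7=31
Step 8: prey: 0+0-0=0; pred: 31+0-6=25
Step 9: prey: 0+0-0=0; pred: 25+0-5=20
Step 10: prey: 0+0-0=0; pred: 20+0-4=16
Step 11: prey: 0+0-0=0; pred: 16+0-3=13
Max prey = 36 at step 2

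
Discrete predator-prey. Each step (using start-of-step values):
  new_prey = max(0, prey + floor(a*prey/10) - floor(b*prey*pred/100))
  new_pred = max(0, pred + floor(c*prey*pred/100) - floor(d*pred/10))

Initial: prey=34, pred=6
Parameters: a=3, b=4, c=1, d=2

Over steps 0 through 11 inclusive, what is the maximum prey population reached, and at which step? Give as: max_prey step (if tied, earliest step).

Step 1: prey: 34+10-8=36; pred: 6+2-1=7
Step 2: prey: 36+10-10=36; pred: 7+2-1=8
Step 3: prey: 36+10-11=35; pred: 8+2-1=9
Step 4: prey: 35+10-12=33; pred: 9+3-1=11
Step 5: prey: 33+9-14=28; pred: 11+3-2=12
Step 6: prey: 28+8-13=23; pred: 12+3-2=13
Step 7: prey: 23+6-11=18; pred: 13+2-2=13
Step 8: prey: 18+5-9=14; pred: 13+2-2=13
Step 9: prey: 14+4-7=11; pred: 13+1-2=12
Step 10: prey: 11+3-5=9; pred: 12+1-2=11
Step 11: prey: 9+2-3=8; pred: 11+0-2=9
Max prey = 36 at step 1

Answer: 36 1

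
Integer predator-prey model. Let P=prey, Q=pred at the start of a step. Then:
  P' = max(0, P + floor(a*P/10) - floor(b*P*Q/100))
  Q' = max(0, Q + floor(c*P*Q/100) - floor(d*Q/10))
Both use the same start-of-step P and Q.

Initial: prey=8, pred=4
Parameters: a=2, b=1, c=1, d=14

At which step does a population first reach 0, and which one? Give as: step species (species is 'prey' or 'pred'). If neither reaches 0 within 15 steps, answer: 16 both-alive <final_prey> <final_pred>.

Answer: 1 pred

Derivation:
Step 1: prey: 8+1-0=9; pred: 4+0-5=0
First extinction: pred at step 1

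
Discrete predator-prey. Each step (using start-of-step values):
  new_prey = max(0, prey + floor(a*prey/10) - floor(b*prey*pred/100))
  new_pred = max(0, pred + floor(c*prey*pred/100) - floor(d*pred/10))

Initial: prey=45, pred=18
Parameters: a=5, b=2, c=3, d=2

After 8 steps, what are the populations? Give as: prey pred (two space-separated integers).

Answer: 0 58

Derivation:
Step 1: prey: 45+22-16=51; pred: 18+24-3=39
Step 2: prey: 51+25-39=37; pred: 39+59-7=91
Step 3: prey: 37+18-67=0; pred: 91+101-18=174
Step 4: prey: 0+0-0=0; pred: 174+0-34=140
Step 5: prey: 0+0-0=0; pred: 140+0-28=112
Step 6: prey: 0+0-0=0; pred: 112+0-22=90
Step 7: prey: 0+0-0=0; pred: 90+0-18=72
Step 8: prey: 0+0-0=0; pred: 72+0-14=58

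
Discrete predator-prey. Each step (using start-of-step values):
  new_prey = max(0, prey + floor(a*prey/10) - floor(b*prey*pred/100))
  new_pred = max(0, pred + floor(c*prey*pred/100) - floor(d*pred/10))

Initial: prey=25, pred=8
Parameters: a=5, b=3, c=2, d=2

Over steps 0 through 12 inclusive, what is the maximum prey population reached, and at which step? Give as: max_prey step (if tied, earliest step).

Step 1: prey: 25+12-6=31; pred: 8+4-1=11
Step 2: prey: 31+15-10=36; pred: 11+6-2=15
Step 3: prey: 36+18-16=38; pred: 15+10-3=22
Step 4: prey: 38+19-25=32; pred: 22+16-4=34
Step 5: prey: 32+16-32=16; pred: 34+21-6=49
Step 6: prey: 16+8-23=1; pred: 49+15-9=55
Step 7: prey: 1+0-1=0; pred: 55+1-11=45
Step 8: prey: 0+0-0=0; pred: 45+0-9=36
Step 9: prey: 0+0-0=0; pred: 36+0-7=29
Step 10: prey: 0+0-0=0; pred: 29+0-5=24
Step 11: prey: 0+0-0=0; pred: 24+0-4=20
Step 12: prey: 0+0-0=0; pred: 20+0-4=16
Max prey = 38 at step 3

Answer: 38 3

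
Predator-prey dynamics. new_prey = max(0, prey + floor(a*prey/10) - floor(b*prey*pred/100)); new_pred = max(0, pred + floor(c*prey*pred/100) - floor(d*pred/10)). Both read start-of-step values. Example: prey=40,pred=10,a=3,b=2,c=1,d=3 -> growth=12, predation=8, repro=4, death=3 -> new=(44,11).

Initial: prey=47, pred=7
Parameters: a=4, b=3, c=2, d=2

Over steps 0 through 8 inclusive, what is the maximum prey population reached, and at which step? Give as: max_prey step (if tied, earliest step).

Step 1: prey: 47+18-9=56; pred: 7+6-1=12
Step 2: prey: 56+22-20=58; pred: 12+13-2=23
Step 3: prey: 58+23-40=41; pred: 23+26-4=45
Step 4: prey: 41+16-55=2; pred: 45+36-9=72
Step 5: prey: 2+0-4=0; pred: 72+2-14=60
Step 6: prey: 0+0-0=0; pred: 60+0-12=48
Step 7: prey: 0+0-0=0; pred: 48+0-9=39
Step 8: prey: 0+0-0=0; pred: 39+0-7=32
Max prey = 58 at step 2

Answer: 58 2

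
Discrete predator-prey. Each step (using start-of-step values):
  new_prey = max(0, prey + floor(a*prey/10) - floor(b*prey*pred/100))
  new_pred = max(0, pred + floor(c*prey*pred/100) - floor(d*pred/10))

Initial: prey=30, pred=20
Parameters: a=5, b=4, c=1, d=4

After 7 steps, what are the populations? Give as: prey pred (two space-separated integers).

Step 1: prey: 30+15-24=21; pred: 20+6-8=18
Step 2: prey: 21+10-15=16; pred: 18+3-7=14
Step 3: prey: 16+8-8=16; pred: 14+2-5=11
Step 4: prey: 16+8-7=17; pred: 11+1-4=8
Step 5: prey: 17+8-5=20; pred: 8+1-3=6
Step 6: prey: 20+10-4=26; pred: 6+1-2=5
Step 7: prey: 26+13-5=34; pred: 5+1-2=4

Answer: 34 4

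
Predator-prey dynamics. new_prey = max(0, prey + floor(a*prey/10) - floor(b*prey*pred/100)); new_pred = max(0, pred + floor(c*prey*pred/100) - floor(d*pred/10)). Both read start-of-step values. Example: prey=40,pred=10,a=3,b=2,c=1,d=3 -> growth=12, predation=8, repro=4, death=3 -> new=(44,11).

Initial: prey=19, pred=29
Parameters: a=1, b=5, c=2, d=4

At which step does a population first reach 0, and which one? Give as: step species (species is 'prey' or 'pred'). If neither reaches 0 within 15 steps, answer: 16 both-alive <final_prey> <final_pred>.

Answer: 1 prey

Derivation:
Step 1: prey: 19+1-27=0; pred: 29+11-11=29
First extinction: prey at step 1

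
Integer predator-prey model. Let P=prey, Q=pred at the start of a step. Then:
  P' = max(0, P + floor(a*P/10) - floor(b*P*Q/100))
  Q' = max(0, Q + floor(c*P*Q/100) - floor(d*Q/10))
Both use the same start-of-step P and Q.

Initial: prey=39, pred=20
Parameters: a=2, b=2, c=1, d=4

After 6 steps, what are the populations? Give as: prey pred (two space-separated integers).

Answer: 20 8

Derivation:
Step 1: prey: 39+7-15=31; pred: 20+7-8=19
Step 2: prey: 31+6-11=26; pred: 19+5-7=17
Step 3: prey: 26+5-8=23; pred: 17+4-6=15
Step 4: prey: 23+4-6=21; pred: 15+3-6=12
Step 5: prey: 21+4-5=20; pred: 12+2-4=10
Step 6: prey: 20+4-4=20; pred: 10+2-4=8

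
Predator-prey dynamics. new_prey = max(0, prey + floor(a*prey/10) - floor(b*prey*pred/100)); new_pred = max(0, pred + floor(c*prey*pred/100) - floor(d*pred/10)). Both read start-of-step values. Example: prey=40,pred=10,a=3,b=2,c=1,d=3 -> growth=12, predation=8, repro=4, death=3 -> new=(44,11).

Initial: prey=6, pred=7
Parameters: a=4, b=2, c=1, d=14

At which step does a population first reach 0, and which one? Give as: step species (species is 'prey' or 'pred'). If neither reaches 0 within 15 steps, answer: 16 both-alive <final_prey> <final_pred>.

Step 1: prey: 6+2-0=8; pred: 7+0-9=0
First extinction: pred at step 1

Answer: 1 pred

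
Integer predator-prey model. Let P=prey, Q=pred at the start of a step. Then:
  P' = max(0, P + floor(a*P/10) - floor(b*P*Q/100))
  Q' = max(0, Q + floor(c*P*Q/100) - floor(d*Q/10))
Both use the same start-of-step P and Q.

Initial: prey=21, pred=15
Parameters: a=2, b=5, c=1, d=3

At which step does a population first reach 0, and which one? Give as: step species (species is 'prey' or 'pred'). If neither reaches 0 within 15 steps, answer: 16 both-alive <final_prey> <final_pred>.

Answer: 16 both-alive 3 3

Derivation:
Step 1: prey: 21+4-15=10; pred: 15+3-4=14
Step 2: prey: 10+2-7=5; pred: 14+1-4=11
Step 3: prey: 5+1-2=4; pred: 11+0-3=8
Step 4: prey: 4+0-1=3; pred: 8+0-2=6
Step 5: prey: 3+0-0=3; pred: 6+0-1=5
Step 6: prey: 3+0-0=3; pred: 5+0-1=4
Step 7: prey: 3+0-0=3; pred: 4+0-1=3
Step 8: prey: 3+0-0=3; pred: 3+0-0=3
Steps 9-15: state stable at prey=3, pred=3 (no change)
No extinction within 15 steps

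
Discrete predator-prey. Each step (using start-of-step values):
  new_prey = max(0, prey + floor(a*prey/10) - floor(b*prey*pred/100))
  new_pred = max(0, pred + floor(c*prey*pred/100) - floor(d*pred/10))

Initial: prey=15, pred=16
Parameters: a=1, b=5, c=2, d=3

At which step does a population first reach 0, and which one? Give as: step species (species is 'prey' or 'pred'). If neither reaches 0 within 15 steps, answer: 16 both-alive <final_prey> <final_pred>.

Step 1: prey: 15+1-12=4; pred: 16+4-4=16
Step 2: prey: 4+0-3=1; pred: 16+1-4=13
Step 3: prey: 1+0-0=1; pred: 13+0-3=10
Step 4: prey: 1+0-0=1; pred: 10+0-3=7
Step 5: prey: 1+0-0=1; pred: 7+0-2=5
Step 6: prey: 1+0-0=1; pred: 5+0-1=4
Step 7: prey: 1+0-0=1; pred: 4+0-1=3
Step 8: prey: 1+0-0=1; pred: 3+0-0=3
Steps 9-15: state stable at prey=1, pred=3 (no change)
No extinction within 15 steps

Answer: 16 both-alive 1 3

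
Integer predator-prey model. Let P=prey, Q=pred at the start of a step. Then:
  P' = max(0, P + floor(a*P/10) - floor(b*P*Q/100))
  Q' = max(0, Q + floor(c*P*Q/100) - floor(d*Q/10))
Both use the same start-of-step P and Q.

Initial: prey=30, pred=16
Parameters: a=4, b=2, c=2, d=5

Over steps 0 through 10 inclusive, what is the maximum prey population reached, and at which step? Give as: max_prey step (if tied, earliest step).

Answer: 35 2

Derivation:
Step 1: prey: 30+12-9=33; pred: 16+9-8=17
Step 2: prey: 33+13-11=35; pred: 17+11-8=20
Step 3: prey: 35+14-14=35; pred: 20+14-10=24
Step 4: prey: 35+14-16=33; pred: 24+16-12=28
Step 5: prey: 33+13-18=28; pred: 28+18-14=32
Step 6: prey: 28+11-17=22; pred: 32+17-16=33
Step 7: prey: 22+8-14=16; pred: 33+14-16=31
Step 8: prey: 16+6-9=13; pred: 31+9-15=25
Step 9: prey: 13+5-6=12; pred: 25+6-12=19
Step 10: prey: 12+4-4=12; pred: 19+4-9=14
Max prey = 35 at step 2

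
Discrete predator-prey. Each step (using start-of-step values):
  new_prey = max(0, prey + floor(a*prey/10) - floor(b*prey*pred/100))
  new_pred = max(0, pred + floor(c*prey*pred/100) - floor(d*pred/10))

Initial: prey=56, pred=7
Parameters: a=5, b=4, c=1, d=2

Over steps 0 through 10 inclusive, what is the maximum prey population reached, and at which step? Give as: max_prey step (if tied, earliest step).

Answer: 79 2

Derivation:
Step 1: prey: 56+28-15=69; pred: 7+3-1=9
Step 2: prey: 69+34-24=79; pred: 9+6-1=14
Step 3: prey: 79+39-44=74; pred: 14+11-2=23
Step 4: prey: 74+37-68=43; pred: 23+17-4=36
Step 5: prey: 43+21-61=3; pred: 36+15-7=44
Step 6: prey: 3+1-5=0; pred: 44+1-8=37
Step 7: prey: 0+0-0=0; pred: 37+0-7=30
Step 8: prey: 0+0-0=0; pred: 30+0-6=24
Step 9: prey: 0+0-0=0; pred: 24+0-4=20
Step 10: prey: 0+0-0=0; pred: 20+0-4=16
Max prey = 79 at step 2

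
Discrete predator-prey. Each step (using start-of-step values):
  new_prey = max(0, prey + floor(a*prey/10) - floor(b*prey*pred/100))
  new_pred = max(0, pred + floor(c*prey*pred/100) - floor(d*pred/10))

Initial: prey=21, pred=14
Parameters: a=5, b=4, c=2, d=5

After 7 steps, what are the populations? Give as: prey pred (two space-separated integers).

Step 1: prey: 21+10-11=20; pred: 14+5-7=12
Step 2: prey: 20+10-9=21; pred: 12+4-6=10
Step 3: prey: 21+10-8=23; pred: 10+4-5=9
Step 4: prey: 23+11-8=26; pred: 9+4-4=9
Step 5: prey: 26+13-9=30; pred: 9+4-4=9
Step 6: prey: 30+15-10=35; pred: 9+5-4=10
Step 7: prey: 35+17-14=38; pred: 10+7-5=12

Answer: 38 12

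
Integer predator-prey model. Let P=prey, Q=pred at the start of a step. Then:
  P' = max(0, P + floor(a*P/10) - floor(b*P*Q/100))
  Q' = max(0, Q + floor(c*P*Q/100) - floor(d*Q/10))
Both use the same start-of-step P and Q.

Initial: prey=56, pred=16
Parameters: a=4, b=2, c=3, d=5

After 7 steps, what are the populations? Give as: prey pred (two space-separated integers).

Step 1: prey: 56+22-17=61; pred: 16+26-8=34
Step 2: prey: 61+24-41=44; pred: 34+62-17=79
Step 3: prey: 44+17-69=0; pred: 79+104-39=144
Step 4: prey: 0+0-0=0; pred: 144+0-72=72
Step 5: prey: 0+0-0=0; pred: 72+0-36=36
Step 6: prey: 0+0-0=0; pred: 36+0-18=18
Step 7: prey: 0+0-0=0; pred: 18+0-9=9

Answer: 0 9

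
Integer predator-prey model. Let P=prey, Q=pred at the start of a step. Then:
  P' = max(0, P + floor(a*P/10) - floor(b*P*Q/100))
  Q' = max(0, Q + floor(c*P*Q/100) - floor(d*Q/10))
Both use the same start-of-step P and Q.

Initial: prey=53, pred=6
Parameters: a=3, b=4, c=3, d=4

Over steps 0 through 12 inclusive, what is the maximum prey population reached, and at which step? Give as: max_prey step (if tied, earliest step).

Step 1: prey: 53+15-12=56; pred: 6+9-2=13
Step 2: prey: 56+16-29=43; pred: 13+21-5=29
Step 3: prey: 43+12-49=6; pred: 29+37-11=55
Step 4: prey: 6+1-13=0; pred: 55+9-22=42
Step 5: prey: 0+0-0=0; pred: 42+0-16=26
Step 6: prey: 0+0-0=0; pred: 26+0-10=16
Step 7: prey: 0+0-0=0; pred: 16+0-6=10
Step 8: prey: 0+0-0=0; pred: 10+0-4=6
Step 9: prey: 0+0-0=0; pred: 6+0-2=4
Step 10: prey: 0+0-0=0; pred: 4+0-1=3
Step 11: prey: 0+0-0=0; pred: 3+0-1=2
Step 12: prey: 0+0-0=0; pred: 2+0-0=2
Max prey = 56 at step 1

Answer: 56 1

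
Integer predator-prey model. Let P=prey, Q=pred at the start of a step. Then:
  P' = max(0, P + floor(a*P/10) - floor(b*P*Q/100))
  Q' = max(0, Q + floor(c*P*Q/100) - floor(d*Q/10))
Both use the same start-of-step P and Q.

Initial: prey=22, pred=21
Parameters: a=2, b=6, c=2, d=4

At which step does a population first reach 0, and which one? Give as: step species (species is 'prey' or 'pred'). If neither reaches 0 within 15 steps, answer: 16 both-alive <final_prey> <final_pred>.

Step 1: prey: 22+4-27=0; pred: 21+9-8=22
First extinction: prey at step 1

Answer: 1 prey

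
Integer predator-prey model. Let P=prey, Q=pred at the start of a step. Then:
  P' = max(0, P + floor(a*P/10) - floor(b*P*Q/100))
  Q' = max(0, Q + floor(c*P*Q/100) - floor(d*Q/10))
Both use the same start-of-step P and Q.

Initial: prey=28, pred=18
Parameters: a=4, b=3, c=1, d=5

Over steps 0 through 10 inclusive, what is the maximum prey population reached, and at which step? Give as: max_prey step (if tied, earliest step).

Step 1: prey: 28+11-15=24; pred: 18+5-9=14
Step 2: prey: 24+9-10=23; pred: 14+3-7=10
Step 3: prey: 23+9-6=26; pred: 10+2-5=7
Step 4: prey: 26+10-5=31; pred: 7+1-3=5
Step 5: prey: 31+12-4=39; pred: 5+1-2=4
Step 6: prey: 39+15-4=50; pred: 4+1-2=3
Step 7: prey: 50+20-4=66; pred: 3+1-1=3
Step 8: prey: 66+26-5=87; pred: 3+1-1=3
Step 9: prey: 87+34-7=114; pred: 3+2-1=4
Step 10: prey: 114+45-13=146; pred: 4+4-2=6
Max prey = 146 at step 10

Answer: 146 10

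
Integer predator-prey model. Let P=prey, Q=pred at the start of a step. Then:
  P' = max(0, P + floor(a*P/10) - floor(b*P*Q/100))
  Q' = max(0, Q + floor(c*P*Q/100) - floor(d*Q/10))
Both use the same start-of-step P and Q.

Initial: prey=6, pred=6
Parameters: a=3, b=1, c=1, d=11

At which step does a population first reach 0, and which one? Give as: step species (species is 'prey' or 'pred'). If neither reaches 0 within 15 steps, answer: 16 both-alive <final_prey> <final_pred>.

Answer: 1 pred

Derivation:
Step 1: prey: 6+1-0=7; pred: 6+0-6=0
First extinction: pred at step 1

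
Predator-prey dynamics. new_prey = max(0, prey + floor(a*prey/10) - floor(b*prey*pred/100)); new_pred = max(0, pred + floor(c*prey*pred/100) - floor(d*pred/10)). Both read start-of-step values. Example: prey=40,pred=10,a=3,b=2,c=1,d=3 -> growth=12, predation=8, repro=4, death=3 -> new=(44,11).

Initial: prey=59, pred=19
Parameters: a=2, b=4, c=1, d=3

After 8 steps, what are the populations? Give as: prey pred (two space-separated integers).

Answer: 1 4

Derivation:
Step 1: prey: 59+11-44=26; pred: 19+11-5=25
Step 2: prey: 26+5-26=5; pred: 25+6-7=24
Step 3: prey: 5+1-4=2; pred: 24+1-7=18
Step 4: prey: 2+0-1=1; pred: 18+0-5=13
Step 5: prey: 1+0-0=1; pred: 13+0-3=10
Step 6: prey: 1+0-0=1; pred: 10+0-3=7
Step 7: prey: 1+0-0=1; pred: 7+0-2=5
Step 8: prey: 1+0-0=1; pred: 5+0-1=4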